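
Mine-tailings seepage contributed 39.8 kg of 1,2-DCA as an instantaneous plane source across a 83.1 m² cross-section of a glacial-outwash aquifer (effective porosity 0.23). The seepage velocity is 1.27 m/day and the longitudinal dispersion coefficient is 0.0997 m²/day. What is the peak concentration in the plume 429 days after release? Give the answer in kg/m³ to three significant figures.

The peak of an instantaneous 1D plume sits at x = vt; there the Gaussian factor is 1 and C_max = M/(n_e·A·√(4πDt)), where n_e·A is the pore area the mass is dissolved in.
√(4πDt) = √(4π × 0.0997 × 429) = 23.18 m, so C_max = 39.8/(0.23 × 83.1 × 23.18) = 0.0898 kg/m³.

0.0898 kg/m³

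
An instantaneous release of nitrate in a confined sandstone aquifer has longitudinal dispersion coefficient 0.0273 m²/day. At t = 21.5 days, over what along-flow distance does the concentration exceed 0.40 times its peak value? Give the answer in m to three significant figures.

The plume is Gaussian with σ = √(2Dt) = √(2 × 0.0273 × 21.5) = 1.083 m.
C/C_peak = exp(−Δx²/(2σ²)) = 0.40 ⇒ Δx = σ·√(−2 ln 0.40) = 1.083 × 1.354 = 1.466 m.
Width = 2Δx = 2.93 m.

2.93 m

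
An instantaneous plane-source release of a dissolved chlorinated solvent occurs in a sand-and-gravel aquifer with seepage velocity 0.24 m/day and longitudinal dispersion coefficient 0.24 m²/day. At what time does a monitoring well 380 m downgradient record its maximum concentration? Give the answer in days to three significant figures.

1580 days

For the 1D instantaneous-source solution, setting ∂C/∂t = 0 at fixed x gives v²t² + 2Dt − x² = 0, so t = (√(D² + v²x²) − D)/v².
√(D² + v²x²) = √(0.24² + 0.24² × 380²) = 91.20; v² = 0.0576.
t = (91.20 − 0.24)/0.0576 = 1580 days (vs. the pure-advection estimate x/v = 1580 d).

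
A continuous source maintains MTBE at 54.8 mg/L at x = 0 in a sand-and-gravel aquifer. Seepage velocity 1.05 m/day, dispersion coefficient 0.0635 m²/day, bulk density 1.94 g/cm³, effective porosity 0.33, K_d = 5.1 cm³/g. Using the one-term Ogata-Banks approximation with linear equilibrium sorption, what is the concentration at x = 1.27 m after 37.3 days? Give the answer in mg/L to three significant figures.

Retardation factor R = 1 + ρ_b·K_d/n = 1 + 1.94 × 5.1/0.33 = 30.98.
Sorption retards both mechanisms: v_R = v/R = 0.03389 m/day, D_R = D/R = 0.002050 m²/day.
v_R·t = 0.03389 × 37.3 = 1.264097 m; 2√(D_R t) = 0.5530 m; argument = (1.27 − 1.264097)/0.5530 = 0.01067.
C = C₀ × ½·erfc(0.01067) = 54.8 × 0.4940 = 27.1 mg/L.

27.1 mg/L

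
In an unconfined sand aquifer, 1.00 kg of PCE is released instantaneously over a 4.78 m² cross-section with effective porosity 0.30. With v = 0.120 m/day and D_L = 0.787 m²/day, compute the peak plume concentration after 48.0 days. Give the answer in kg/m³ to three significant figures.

The peak of an instantaneous 1D plume sits at x = vt; there the Gaussian factor is 1 and C_max = M/(n_e·A·√(4πDt)), where n_e·A is the pore area the mass is dissolved in.
√(4πDt) = √(4π × 0.787 × 48.0) = 21.79 m, so C_max = 1.00/(0.30 × 4.78 × 21.79) = 0.0320 kg/m³.

0.0320 kg/m³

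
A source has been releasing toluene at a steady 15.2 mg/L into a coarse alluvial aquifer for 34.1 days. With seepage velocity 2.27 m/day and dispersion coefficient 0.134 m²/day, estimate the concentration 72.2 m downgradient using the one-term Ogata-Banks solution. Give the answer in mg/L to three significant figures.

For a continuous step input, C/C₀ ≈ ½·erfc((x−vt)/(2√(Dt))).
vt = 2.27 × 34.1 = 77.407 m and 2√(Dt) = 2√(0.134 × 34.1) = 4.275 m.
Argument (x−vt)/(2√(Dt)) = (72.2 − 77.407)/4.275 = -1.218; ½·erfc(-1.218) = 0.9575.
C = 15.2 × 0.9575 = 14.6 mg/L.

14.6 mg/L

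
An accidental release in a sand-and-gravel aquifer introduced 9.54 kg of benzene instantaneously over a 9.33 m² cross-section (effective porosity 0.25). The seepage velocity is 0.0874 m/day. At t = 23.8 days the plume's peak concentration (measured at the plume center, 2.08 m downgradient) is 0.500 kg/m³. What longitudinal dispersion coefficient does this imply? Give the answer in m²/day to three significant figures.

0.224 m²/day

At the plume center C_max = M/(n_e·A·√(4πDt)), so D = M²/(4πt·(n_e·A·C_max)²).
n_e·A·C_max = 0.25 × 9.33 × 0.500 = 1.166 kg/m.
D = 9.54²/(4π × 23.8 × 1.166²) = 0.224 m²/day.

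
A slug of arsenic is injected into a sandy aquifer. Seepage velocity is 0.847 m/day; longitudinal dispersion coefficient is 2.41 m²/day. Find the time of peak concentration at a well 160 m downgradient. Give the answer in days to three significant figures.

186 days

For the 1D instantaneous-source solution, setting ∂C/∂t = 0 at fixed x gives v²t² + 2Dt − x² = 0, so t = (√(D² + v²x²) − D)/v².
√(D² + v²x²) = √(2.41² + 0.847² × 160²) = 135.5; v² = 0.717409.
t = (135.5 − 2.41)/0.717409 = 186 days (vs. the pure-advection estimate x/v = 189 d).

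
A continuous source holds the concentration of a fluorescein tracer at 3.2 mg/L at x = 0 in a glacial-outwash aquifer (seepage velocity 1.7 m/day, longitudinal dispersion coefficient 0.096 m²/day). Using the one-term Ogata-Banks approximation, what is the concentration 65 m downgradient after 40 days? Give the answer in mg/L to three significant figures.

2.75 mg/L

For a continuous step input, C/C₀ ≈ ½·erfc((x−vt)/(2√(Dt))).
vt = 1.7 × 40 = 68 m and 2√(Dt) = 2√(0.096 × 40) = 3.919 m.
Argument (x−vt)/(2√(Dt)) = (65 − 68)/3.919 = -0.7655; ½·erfc(-0.7655) = 0.8605.
C = 3.2 × 0.8605 = 2.75 mg/L.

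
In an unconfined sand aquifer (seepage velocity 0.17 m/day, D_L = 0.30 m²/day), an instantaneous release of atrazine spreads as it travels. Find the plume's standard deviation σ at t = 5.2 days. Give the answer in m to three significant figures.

Dispersive spreading gives a Gaussian with σ² = 2Dt; advection only shifts the center.
σ = √(2 × 0.30 × 5.2) = 1.77 m.

1.77 m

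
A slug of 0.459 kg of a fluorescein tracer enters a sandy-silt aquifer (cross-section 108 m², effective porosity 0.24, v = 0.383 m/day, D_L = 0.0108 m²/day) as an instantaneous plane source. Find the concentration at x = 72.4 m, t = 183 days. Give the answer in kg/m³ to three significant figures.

0.00181 kg/m³

For an instantaneous plane source, C(x,t) = M/(n_e·A·√(4πDt)) · exp(−(x−vt)²/(4Dt)), with n_e·A the pore (flow) area.
Plume center vt = 0.383 × 183 = 70.089 m, so the well at 72.4 m is 2.311 m downgradient of the peak.
√(4πDt) = 4.984 m, giving peak height M/(n_e·A·√(4πDt)) = 0.459/(0.24 × 108 × 4.984) = 0.003553 kg/m³.
(x−vt)²/(4Dt) = (2.311)²/(4 × 0.0108 × 183) = 0.6756; exp(−0.6756) = 0.5089.
C = 0.003553 × 0.5089 = 0.00181 kg/m³.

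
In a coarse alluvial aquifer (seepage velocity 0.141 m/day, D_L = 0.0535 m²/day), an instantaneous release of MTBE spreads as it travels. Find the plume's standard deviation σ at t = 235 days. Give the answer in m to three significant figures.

5.01 m

Dispersive spreading gives a Gaussian with σ² = 2Dt; advection only shifts the center.
σ = √(2 × 0.0535 × 235) = 5.01 m.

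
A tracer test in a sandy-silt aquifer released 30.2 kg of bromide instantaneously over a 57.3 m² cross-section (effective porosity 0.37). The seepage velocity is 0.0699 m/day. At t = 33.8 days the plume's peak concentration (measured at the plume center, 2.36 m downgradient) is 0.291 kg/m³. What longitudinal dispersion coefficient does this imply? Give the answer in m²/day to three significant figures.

At the plume center C_max = M/(n_e·A·√(4πDt)), so D = M²/(4πt·(n_e·A·C_max)²).
n_e·A·C_max = 0.37 × 57.3 × 0.291 = 6.169 kg/m.
D = 30.2²/(4π × 33.8 × 6.169²) = 0.0564 m²/day.

0.0564 m²/day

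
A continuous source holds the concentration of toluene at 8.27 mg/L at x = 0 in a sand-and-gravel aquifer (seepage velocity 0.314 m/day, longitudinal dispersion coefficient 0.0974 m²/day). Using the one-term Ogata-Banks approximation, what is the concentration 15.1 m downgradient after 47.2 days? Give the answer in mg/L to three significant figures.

For a continuous step input, C/C₀ ≈ ½·erfc((x−vt)/(2√(Dt))).
vt = 0.314 × 47.2 = 14.8208 m and 2√(Dt) = 2√(0.0974 × 47.2) = 4.288 m.
Argument (x−vt)/(2√(Dt)) = (15.1 − 14.8208)/4.288 = 0.06511; ½·erfc(0.06511) = 0.4633.
C = 8.27 × 0.4633 = 3.83 mg/L.

3.83 mg/L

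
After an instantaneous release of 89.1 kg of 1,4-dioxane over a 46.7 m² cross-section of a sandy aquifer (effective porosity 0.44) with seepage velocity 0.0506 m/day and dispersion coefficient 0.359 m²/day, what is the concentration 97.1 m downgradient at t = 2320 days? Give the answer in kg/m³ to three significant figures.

0.0375 kg/m³

For an instantaneous plane source, C(x,t) = M/(n_e·A·√(4πDt)) · exp(−(x−vt)²/(4Dt)), with n_e·A the pore (flow) area.
Plume center vt = 0.0506 × 2320 = 117.392 m, so the well at 97.1 m is 20.292 m upgradient of the peak.
√(4πDt) = 102.3 m, giving peak height M/(n_e·A·√(4πDt)) = 89.1/(0.44 × 46.7 × 102.3) = 0.04239 kg/m³.
(x−vt)²/(4Dt) = (-20.292)²/(4 × 0.359 × 2320) = 0.1236; exp(−0.1236) = 0.8837.
C = 0.04239 × 0.8837 = 0.0375 kg/m³.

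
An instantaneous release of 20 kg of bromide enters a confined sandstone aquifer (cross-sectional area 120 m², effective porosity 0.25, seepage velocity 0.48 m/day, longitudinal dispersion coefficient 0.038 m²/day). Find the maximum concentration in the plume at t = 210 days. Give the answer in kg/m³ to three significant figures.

0.0666 kg/m³

The peak of an instantaneous 1D plume sits at x = vt; there the Gaussian factor is 1 and C_max = M/(n_e·A·√(4πDt)), where n_e·A is the pore area the mass is dissolved in.
√(4πDt) = √(4π × 0.038 × 210) = 10.01 m, so C_max = 20/(0.25 × 120 × 10.01) = 0.0666 kg/m³.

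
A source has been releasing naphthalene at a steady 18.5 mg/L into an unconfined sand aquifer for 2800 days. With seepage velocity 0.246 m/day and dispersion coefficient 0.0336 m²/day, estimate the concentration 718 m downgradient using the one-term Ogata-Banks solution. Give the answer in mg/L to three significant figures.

0.308 mg/L

For a continuous step input, C/C₀ ≈ ½·erfc((x−vt)/(2√(Dt))).
vt = 0.246 × 2800 = 688.8 m and 2√(Dt) = 2√(0.0336 × 2800) = 19.40 m.
Argument (x−vt)/(2√(Dt)) = (718 − 688.8)/19.40 = 1.505; ½·erfc(1.505) = 0.01665.
C = 18.5 × 0.01665 = 0.308 mg/L.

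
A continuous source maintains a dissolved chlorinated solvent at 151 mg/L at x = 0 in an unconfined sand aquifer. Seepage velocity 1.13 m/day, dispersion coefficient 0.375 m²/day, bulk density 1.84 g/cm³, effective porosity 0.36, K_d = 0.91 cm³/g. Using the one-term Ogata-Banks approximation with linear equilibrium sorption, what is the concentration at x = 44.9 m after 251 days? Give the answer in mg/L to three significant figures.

124 mg/L

Retardation factor R = 1 + ρ_b·K_d/n = 1 + 1.84 × 0.91/0.36 = 5.651.
Sorption retards both mechanisms: v_R = v/R = 0.2000 m/day, D_R = D/R = 0.06636 m²/day.
v_R·t = 0.2000 × 251 = 50.2 m; 2√(D_R t) = 8.162 m; argument = (44.9 − 50.2)/8.162 = -0.6494.
C = C₀ × ½·erfc(-0.6494) = 151 × 0.8208 = 124 mg/L.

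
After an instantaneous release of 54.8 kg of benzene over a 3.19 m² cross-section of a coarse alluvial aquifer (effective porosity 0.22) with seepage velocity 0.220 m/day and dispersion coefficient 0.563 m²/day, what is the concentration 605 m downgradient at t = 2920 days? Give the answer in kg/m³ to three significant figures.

0.439 kg/m³

For an instantaneous plane source, C(x,t) = M/(n_e·A·√(4πDt)) · exp(−(x−vt)²/(4Dt)), with n_e·A the pore (flow) area.
Plume center vt = 0.220 × 2920 = 642.4 m, so the well at 605 m is 37.4 m upgradient of the peak.
√(4πDt) = 143.7 m, giving peak height M/(n_e·A·√(4πDt)) = 54.8/(0.22 × 3.19 × 143.7) = 0.5434 kg/m³.
(x−vt)²/(4Dt) = (-37.4)²/(4 × 0.563 × 2920) = 0.2127; exp(−0.2127) = 0.8084.
C = 0.5434 × 0.8084 = 0.439 kg/m³.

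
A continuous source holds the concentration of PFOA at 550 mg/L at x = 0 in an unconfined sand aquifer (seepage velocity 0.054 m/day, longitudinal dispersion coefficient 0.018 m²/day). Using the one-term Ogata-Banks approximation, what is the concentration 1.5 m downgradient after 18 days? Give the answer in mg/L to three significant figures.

141 mg/L

For a continuous step input, C/C₀ ≈ ½·erfc((x−vt)/(2√(Dt))).
vt = 0.054 × 18 = 0.972 m and 2√(Dt) = 2√(0.018 × 18) = 1.138 m.
Argument (x−vt)/(2√(Dt)) = (1.5 − 0.972)/1.138 = 0.4640; ½·erfc(0.4640) = 0.2558.
C = 550 × 0.2558 = 141 mg/L.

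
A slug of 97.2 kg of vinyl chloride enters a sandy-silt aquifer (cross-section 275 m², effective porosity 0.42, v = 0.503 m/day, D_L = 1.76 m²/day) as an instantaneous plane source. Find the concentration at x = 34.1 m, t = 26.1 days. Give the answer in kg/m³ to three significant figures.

For an instantaneous plane source, C(x,t) = M/(n_e·A·√(4πDt)) · exp(−(x−vt)²/(4Dt)), with n_e·A the pore (flow) area.
Plume center vt = 0.503 × 26.1 = 13.1283 m, so the well at 34.1 m is 20.9717 m downgradient of the peak.
√(4πDt) = 24.03 m, giving peak height M/(n_e·A·√(4πDt)) = 97.2/(0.42 × 275 × 24.03) = 0.03502 kg/m³.
(x−vt)²/(4Dt) = (20.9717)²/(4 × 1.76 × 26.1) = 2.394; exp(−2.394) = 0.09126.
C = 0.03502 × 0.09126 = 0.00320 kg/m³.

0.00320 kg/m³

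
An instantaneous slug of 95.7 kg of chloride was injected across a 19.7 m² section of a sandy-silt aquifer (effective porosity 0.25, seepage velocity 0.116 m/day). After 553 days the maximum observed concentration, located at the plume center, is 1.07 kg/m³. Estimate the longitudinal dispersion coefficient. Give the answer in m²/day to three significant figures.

At the plume center C_max = M/(n_e·A·√(4πDt)), so D = M²/(4πt·(n_e·A·C_max)²).
n_e·A·C_max = 0.25 × 19.7 × 1.07 = 5.270 kg/m.
D = 95.7²/(4π × 553 × 5.270²) = 0.0475 m²/day.

0.0475 m²/day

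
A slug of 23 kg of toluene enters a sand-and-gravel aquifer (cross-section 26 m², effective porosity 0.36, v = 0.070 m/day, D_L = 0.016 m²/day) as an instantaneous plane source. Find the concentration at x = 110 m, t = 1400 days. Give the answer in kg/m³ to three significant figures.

0.0294 kg/m³

For an instantaneous plane source, C(x,t) = M/(n_e·A·√(4πDt)) · exp(−(x−vt)²/(4Dt)), with n_e·A the pore (flow) area.
Plume center vt = 0.070 × 1400 = 98 m, so the well at 110 m is 12 m downgradient of the peak.
√(4πDt) = 16.78 m, giving peak height M/(n_e·A·√(4πDt)) = 23/(0.36 × 26 × 16.78) = 0.1464 kg/m³.
(x−vt)²/(4Dt) = (12)²/(4 × 0.016 × 1400) = 1.607; exp(−1.607) = 0.2005.
C = 0.1464 × 0.2005 = 0.0294 kg/m³.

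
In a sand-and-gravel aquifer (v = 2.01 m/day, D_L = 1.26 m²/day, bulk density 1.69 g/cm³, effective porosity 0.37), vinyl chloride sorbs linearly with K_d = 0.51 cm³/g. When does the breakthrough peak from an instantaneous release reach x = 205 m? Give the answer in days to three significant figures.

339 days

Retardation factor R = 1 + ρ_b·K_d/n = 1 + 1.69 × 0.51/0.37 = 3.329.
Sorption retards both mechanisms: v_R = v/R = 0.6038 m/day, D_R = D/R = 0.3785 m²/day.
Peak time from v_R²t² + 2D_R t − x² = 0: t = (√(D_R² + v_R²x²) − D_R)/v_R².
√(D_R² + v_R²x²) = √(0.3785² + 0.6038² × 205²) = 123.8; v_R² = 0.3646.
t = (123.8 − 0.3785)/0.3646 = 339 days.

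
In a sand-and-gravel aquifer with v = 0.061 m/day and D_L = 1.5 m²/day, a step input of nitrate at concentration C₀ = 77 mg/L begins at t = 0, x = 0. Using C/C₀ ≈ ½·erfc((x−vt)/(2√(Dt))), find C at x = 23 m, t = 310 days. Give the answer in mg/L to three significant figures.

For a continuous step input, C/C₀ ≈ ½·erfc((x−vt)/(2√(Dt))).
vt = 0.061 × 310 = 18.91 m and 2√(Dt) = 2√(1.5 × 310) = 43.13 m.
Argument (x−vt)/(2√(Dt)) = (23 − 18.91)/43.13 = 0.09483; ½·erfc(0.09483) = 0.4467.
C = 77 × 0.4467 = 34.4 mg/L.

34.4 mg/L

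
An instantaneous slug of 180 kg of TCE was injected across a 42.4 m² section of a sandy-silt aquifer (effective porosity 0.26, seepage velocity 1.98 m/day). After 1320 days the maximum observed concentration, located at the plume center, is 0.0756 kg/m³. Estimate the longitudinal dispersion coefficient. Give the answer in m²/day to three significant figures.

At the plume center C_max = M/(n_e·A·√(4πDt)), so D = M²/(4πt·(n_e·A·C_max)²).
n_e·A·C_max = 0.26 × 42.4 × 0.0756 = 0.8334 kg/m.
D = 180²/(4π × 1320 × 0.8334²) = 2.81 m²/day.

2.81 m²/day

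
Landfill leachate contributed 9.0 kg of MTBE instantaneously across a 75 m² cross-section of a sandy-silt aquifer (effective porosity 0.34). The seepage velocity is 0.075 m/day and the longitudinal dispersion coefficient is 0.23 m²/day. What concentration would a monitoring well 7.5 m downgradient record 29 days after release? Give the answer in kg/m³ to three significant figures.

0.0133 kg/m³

For an instantaneous plane source, C(x,t) = M/(n_e·A·√(4πDt)) · exp(−(x−vt)²/(4Dt)), with n_e·A the pore (flow) area.
Plume center vt = 0.075 × 29 = 2.175 m, so the well at 7.5 m is 5.325 m downgradient of the peak.
√(4πDt) = 9.155 m, giving peak height M/(n_e·A·√(4πDt)) = 9.0/(0.34 × 75 × 9.155) = 0.03855 kg/m³.
(x−vt)²/(4Dt) = (5.325)²/(4 × 0.23 × 29) = 1.063; exp(−1.063) = 0.3454.
C = 0.03855 × 0.3454 = 0.0133 kg/m³.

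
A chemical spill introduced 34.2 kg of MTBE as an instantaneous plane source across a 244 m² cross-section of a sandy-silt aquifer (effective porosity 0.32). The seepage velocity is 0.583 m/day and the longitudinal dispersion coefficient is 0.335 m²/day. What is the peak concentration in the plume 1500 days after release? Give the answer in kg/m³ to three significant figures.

0.00551 kg/m³

The peak of an instantaneous 1D plume sits at x = vt; there the Gaussian factor is 1 and C_max = M/(n_e·A·√(4πDt)), where n_e·A is the pore area the mass is dissolved in.
√(4πDt) = √(4π × 0.335 × 1500) = 79.46 m, so C_max = 34.2/(0.32 × 244 × 79.46) = 0.00551 kg/m³.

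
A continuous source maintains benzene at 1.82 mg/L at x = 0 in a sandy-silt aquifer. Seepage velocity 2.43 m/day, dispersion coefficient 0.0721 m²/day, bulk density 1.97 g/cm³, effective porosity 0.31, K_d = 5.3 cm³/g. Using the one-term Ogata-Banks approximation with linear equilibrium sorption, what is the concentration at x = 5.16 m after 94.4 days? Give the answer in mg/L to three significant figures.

1.80 mg/L

Retardation factor R = 1 + ρ_b·K_d/n = 1 + 1.97 × 5.3/0.31 = 34.68.
Sorption retards both mechanisms: v_R = v/R = 0.07007 m/day, D_R = D/R = 0.002079 m²/day.
v_R·t = 0.07007 × 94.4 = 6.614608 m; 2√(D_R t) = 0.8860 m; argument = (5.16 − 6.614608)/0.8860 = -1.642.
C = C₀ × ½·erfc(-1.642) = 1.82 × 0.9899 = 1.80 mg/L.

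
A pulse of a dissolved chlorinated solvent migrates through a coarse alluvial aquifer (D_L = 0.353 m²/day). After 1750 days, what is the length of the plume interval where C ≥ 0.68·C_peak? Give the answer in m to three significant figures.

61.7 m

The plume is Gaussian with σ = √(2Dt) = √(2 × 0.353 × 1750) = 35.15 m.
C/C_peak = exp(−Δx²/(2σ²)) = 0.68 ⇒ Δx = σ·√(−2 ln 0.68) = 35.15 × 0.8783 = 30.87 m.
Width = 2Δx = 61.7 m.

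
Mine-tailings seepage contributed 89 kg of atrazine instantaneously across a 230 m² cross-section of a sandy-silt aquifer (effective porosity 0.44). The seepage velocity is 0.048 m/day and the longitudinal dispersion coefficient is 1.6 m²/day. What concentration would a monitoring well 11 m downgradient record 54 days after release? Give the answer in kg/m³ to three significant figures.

0.0218 kg/m³

For an instantaneous plane source, C(x,t) = M/(n_e·A·√(4πDt)) · exp(−(x−vt)²/(4Dt)), with n_e·A the pore (flow) area.
Plume center vt = 0.048 × 54 = 2.592 m, so the well at 11 m is 8.408 m downgradient of the peak.
√(4πDt) = 32.95 m, giving peak height M/(n_e·A·√(4πDt)) = 89/(0.44 × 230 × 32.95) = 0.02669 kg/m³.
(x−vt)²/(4Dt) = (8.408)²/(4 × 1.6 × 54) = 0.2046; exp(−0.2046) = 0.8150.
C = 0.02669 × 0.8150 = 0.0218 kg/m³.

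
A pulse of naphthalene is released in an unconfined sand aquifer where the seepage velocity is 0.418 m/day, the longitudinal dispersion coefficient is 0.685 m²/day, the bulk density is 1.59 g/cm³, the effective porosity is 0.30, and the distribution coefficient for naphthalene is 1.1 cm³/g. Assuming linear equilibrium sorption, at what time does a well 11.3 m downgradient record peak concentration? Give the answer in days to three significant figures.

Retardation factor R = 1 + ρ_b·K_d/n = 1 + 1.59 × 1.1/0.30 = 6.830.
Sorption retards both mechanisms: v_R = v/R = 0.06120 m/day, D_R = D/R = 0.1003 m²/day.
Peak time from v_R²t² + 2D_R t − x² = 0: t = (√(D_R² + v_R²x²) − D_R)/v_R².
√(D_R² + v_R²x²) = √(0.1003² + 0.06120² × 11.3²) = 0.6988; v_R² = 0.003745.
t = (0.6988 − 0.1003)/0.003745 = 160 days.

160 days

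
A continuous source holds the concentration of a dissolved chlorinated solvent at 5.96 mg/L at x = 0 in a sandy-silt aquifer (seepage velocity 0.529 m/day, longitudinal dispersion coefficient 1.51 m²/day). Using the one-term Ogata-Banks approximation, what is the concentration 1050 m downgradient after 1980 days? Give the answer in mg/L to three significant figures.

For a continuous step input, C/C₀ ≈ ½·erfc((x−vt)/(2√(Dt))).
vt = 0.529 × 1980 = 1047.42 m and 2√(Dt) = 2√(1.51 × 1980) = 109.4 m.
Argument (x−vt)/(2√(Dt)) = (1050 − 1047.42)/109.4 = 0.02358; ½·erfc(0.02358) = 0.4867.
C = 5.96 × 0.4867 = 2.90 mg/L.

2.90 mg/L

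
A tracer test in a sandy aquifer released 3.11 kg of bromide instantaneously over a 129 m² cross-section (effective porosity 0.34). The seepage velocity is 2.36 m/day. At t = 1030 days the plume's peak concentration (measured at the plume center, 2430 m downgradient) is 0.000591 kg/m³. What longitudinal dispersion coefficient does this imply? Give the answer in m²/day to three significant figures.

At the plume center C_max = M/(n_e·A·√(4πDt)), so D = M²/(4πt·(n_e·A·C_max)²).
n_e·A·C_max = 0.34 × 129 × 0.000591 = 0.02592 kg/m.
D = 3.11²/(4π × 1030 × 0.02592²) = 1.11 m²/day.

1.11 m²/day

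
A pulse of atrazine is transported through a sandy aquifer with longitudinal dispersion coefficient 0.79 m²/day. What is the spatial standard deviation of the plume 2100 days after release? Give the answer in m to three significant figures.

Dispersive spreading gives a Gaussian with σ² = 2Dt; advection only shifts the center.
σ = √(2 × 0.79 × 2100) = 57.6 m.

57.6 m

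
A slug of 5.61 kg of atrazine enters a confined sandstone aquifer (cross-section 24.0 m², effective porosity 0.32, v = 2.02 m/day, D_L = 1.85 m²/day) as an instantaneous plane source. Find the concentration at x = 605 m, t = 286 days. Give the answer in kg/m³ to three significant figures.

0.00630 kg/m³

For an instantaneous plane source, C(x,t) = M/(n_e·A·√(4πDt)) · exp(−(x−vt)²/(4Dt)), with n_e·A the pore (flow) area.
Plume center vt = 2.02 × 286 = 577.72 m, so the well at 605 m is 27.28 m downgradient of the peak.
√(4πDt) = 81.54 m, giving peak height M/(n_e·A·√(4πDt)) = 5.61/(0.32 × 24.0 × 81.54) = 0.008958 kg/m³.
(x−vt)²/(4Dt) = (27.28)²/(4 × 1.85 × 286) = 0.3516; exp(−0.3516) = 0.7036.
C = 0.008958 × 0.7036 = 0.00630 kg/m³.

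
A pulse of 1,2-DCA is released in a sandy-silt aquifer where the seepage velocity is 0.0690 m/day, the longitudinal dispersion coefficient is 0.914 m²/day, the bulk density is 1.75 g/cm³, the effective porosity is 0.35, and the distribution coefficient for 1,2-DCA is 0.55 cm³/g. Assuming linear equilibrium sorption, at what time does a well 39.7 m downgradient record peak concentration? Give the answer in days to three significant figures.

Retardation factor R = 1 + ρ_b·K_d/n = 1 + 1.75 × 0.55/0.35 = 3.750.
Sorption retards both mechanisms: v_R = v/R = 0.01840 m/day, D_R = D/R = 0.2437 m²/day.
Peak time from v_R²t² + 2D_R t − x² = 0: t = (√(D_R² + v_R²x²) − D_R)/v_R².
√(D_R² + v_R²x²) = √(0.2437² + 0.01840² × 39.7²) = 0.7701; v_R² = 0.0003386.
t = (0.7701 − 0.2437)/0.0003386 = 1550 days.

1550 days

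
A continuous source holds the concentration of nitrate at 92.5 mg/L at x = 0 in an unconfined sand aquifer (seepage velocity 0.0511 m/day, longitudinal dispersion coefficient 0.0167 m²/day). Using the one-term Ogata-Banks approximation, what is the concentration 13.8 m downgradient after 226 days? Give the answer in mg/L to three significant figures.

For a continuous step input, C/C₀ ≈ ½·erfc((x−vt)/(2√(Dt))).
vt = 0.0511 × 226 = 11.5486 m and 2√(Dt) = 2√(0.0167 × 226) = 3.885 m.
Argument (x−vt)/(2√(Dt)) = (13.8 − 11.5486)/3.885 = 0.5795; ½·erfc(0.5795) = 0.2062.
C = 92.5 × 0.2062 = 19.1 mg/L.

19.1 mg/L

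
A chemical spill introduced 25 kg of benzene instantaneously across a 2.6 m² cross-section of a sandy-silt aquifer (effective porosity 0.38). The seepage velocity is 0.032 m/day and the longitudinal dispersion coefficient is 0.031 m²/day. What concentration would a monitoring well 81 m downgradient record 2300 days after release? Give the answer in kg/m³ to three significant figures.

0.698 kg/m³

For an instantaneous plane source, C(x,t) = M/(n_e·A·√(4πDt)) · exp(−(x−vt)²/(4Dt)), with n_e·A the pore (flow) area.
Plume center vt = 0.032 × 2300 = 73.6 m, so the well at 81 m is 7.4 m downgradient of the peak.
√(4πDt) = 29.93 m, giving peak height M/(n_e·A·√(4πDt)) = 25/(0.38 × 2.6 × 29.93) = 0.8454 kg/m³.
(x−vt)²/(4Dt) = (7.4)²/(4 × 0.031 × 2300) = 0.1920; exp(−0.1920) = 0.8253.
C = 0.8454 × 0.8253 = 0.698 kg/m³.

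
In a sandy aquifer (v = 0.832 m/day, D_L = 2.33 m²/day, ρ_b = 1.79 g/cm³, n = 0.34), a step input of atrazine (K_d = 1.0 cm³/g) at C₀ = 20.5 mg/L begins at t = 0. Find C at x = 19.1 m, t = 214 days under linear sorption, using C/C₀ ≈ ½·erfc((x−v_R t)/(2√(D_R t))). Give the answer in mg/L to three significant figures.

Retardation factor R = 1 + ρ_b·K_d/n = 1 + 1.79 × 1.0/0.34 = 6.265.
Sorption retards both mechanisms: v_R = v/R = 0.1328 m/day, D_R = D/R = 0.3719 m²/day.
v_R·t = 0.1328 × 214 = 28.4192 m; 2√(D_R t) = 17.84 m; argument = (19.1 − 28.4192)/17.84 = -0.5224.
C = C₀ × ½·erfc(-0.5224) = 20.5 × 0.7700 = 15.8 mg/L.

15.8 mg/L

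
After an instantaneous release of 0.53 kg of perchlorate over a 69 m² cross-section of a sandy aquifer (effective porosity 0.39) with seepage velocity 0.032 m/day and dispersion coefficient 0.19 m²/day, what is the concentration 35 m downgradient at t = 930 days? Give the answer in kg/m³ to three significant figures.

0.000402 kg/m³

For an instantaneous plane source, C(x,t) = M/(n_e·A·√(4πDt)) · exp(−(x−vt)²/(4Dt)), with n_e·A the pore (flow) area.
Plume center vt = 0.032 × 930 = 29.76 m, so the well at 35 m is 5.24 m downgradient of the peak.
√(4πDt) = 47.12 m, giving peak height M/(n_e·A·√(4πDt)) = 0.53/(0.39 × 69 × 47.12) = 0.0004180 kg/m³.
(x−vt)²/(4Dt) = (5.24)²/(4 × 0.19 × 930) = 0.03885; exp(−0.03885) = 0.9619.
C = 0.0004180 × 0.9619 = 0.000402 kg/m³.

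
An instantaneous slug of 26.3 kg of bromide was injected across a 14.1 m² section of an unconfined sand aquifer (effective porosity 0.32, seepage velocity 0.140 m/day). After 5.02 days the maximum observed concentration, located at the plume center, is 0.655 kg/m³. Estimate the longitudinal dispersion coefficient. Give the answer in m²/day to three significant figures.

At the plume center C_max = M/(n_e·A·√(4πDt)), so D = M²/(4πt·(n_e·A·C_max)²).
n_e·A·C_max = 0.32 × 14.1 × 0.655 = 2.955 kg/m.
D = 26.3²/(4π × 5.02 × 2.955²) = 1.26 m²/day.

1.26 m²/day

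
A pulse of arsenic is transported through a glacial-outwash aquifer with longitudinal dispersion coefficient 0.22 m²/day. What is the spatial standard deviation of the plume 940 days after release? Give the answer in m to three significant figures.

20.3 m

Dispersive spreading gives a Gaussian with σ² = 2Dt; advection only shifts the center.
σ = √(2 × 0.22 × 940) = 20.3 m.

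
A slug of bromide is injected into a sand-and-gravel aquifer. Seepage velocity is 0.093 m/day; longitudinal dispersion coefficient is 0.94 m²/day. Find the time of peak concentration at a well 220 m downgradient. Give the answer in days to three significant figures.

For the 1D instantaneous-source solution, setting ∂C/∂t = 0 at fixed x gives v²t² + 2Dt − x² = 0, so t = (√(D² + v²x²) − D)/v².
√(D² + v²x²) = √(0.94² + 0.093² × 220²) = 20.48; v² = 0.008649.
t = (20.48 − 0.94)/0.008649 = 2260 days (vs. the pure-advection estimate x/v = 2370 d).

2260 days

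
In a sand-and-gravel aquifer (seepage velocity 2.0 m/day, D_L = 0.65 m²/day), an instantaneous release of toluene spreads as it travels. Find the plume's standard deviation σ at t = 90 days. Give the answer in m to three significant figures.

Dispersive spreading gives a Gaussian with σ² = 2Dt; advection only shifts the center.
σ = √(2 × 0.65 × 90) = 10.8 m.

10.8 m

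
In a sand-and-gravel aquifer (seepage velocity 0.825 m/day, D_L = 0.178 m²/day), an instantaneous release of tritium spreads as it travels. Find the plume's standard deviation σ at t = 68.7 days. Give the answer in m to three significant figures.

Dispersive spreading gives a Gaussian with σ² = 2Dt; advection only shifts the center.
σ = √(2 × 0.178 × 68.7) = 4.95 m.

4.95 m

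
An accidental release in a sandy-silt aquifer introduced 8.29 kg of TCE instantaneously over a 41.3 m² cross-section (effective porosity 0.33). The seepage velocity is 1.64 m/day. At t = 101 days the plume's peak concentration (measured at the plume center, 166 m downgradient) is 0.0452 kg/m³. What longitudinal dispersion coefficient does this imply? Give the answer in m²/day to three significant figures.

0.143 m²/day

At the plume center C_max = M/(n_e·A·√(4πDt)), so D = M²/(4πt·(n_e·A·C_max)²).
n_e·A·C_max = 0.33 × 41.3 × 0.0452 = 0.6160 kg/m.
D = 8.29²/(4π × 101 × 0.6160²) = 0.143 m²/day.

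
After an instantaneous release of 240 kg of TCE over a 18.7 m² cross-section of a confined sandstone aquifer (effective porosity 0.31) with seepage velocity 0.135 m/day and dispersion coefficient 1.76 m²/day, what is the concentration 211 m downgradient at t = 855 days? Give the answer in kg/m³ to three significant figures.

0.0660 kg/m³

For an instantaneous plane source, C(x,t) = M/(n_e·A·√(4πDt)) · exp(−(x−vt)²/(4Dt)), with n_e·A the pore (flow) area.
Plume center vt = 0.135 × 855 = 115.425 m, so the well at 211 m is 95.575 m downgradient of the peak.
√(4πDt) = 137.5 m, giving peak height M/(n_e·A·√(4πDt)) = 240/(0.31 × 18.7 × 137.5) = 0.3011 kg/m³.
(x−vt)²/(4Dt) = (95.575)²/(4 × 1.76 × 855) = 1.518; exp(−1.518) = 0.2191.
C = 0.3011 × 0.2191 = 0.0660 kg/m³.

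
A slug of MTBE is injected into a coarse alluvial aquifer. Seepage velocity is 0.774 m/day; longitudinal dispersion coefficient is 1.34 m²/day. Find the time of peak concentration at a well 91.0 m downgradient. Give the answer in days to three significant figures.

For the 1D instantaneous-source solution, setting ∂C/∂t = 0 at fixed x gives v²t² + 2Dt − x² = 0, so t = (√(D² + v²x²) − D)/v².
√(D² + v²x²) = √(1.34² + 0.774² × 91.0²) = 70.45; v² = 0.599076.
t = (70.45 − 1.34)/0.599076 = 115 days (vs. the pure-advection estimate x/v = 118 d).

115 days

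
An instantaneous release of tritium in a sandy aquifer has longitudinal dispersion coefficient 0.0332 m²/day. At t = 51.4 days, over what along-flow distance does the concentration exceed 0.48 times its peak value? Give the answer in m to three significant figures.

4.48 m

The plume is Gaussian with σ = √(2Dt) = √(2 × 0.0332 × 51.4) = 1.847 m.
C/C_peak = exp(−Δx²/(2σ²)) = 0.48 ⇒ Δx = σ·√(−2 ln 0.48) = 1.847 × 1.212 = 2.239 m.
Width = 2Δx = 4.48 m.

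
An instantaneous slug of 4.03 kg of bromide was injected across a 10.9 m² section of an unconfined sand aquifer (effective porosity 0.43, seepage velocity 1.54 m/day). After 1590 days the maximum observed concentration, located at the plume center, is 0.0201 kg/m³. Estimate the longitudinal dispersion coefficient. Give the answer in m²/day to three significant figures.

At the plume center C_max = M/(n_e·A·√(4πDt)), so D = M²/(4πt·(n_e·A·C_max)²).
n_e·A·C_max = 0.43 × 10.9 × 0.0201 = 0.09421 kg/m.
D = 4.03²/(4π × 1590 × 0.09421²) = 0.0916 m²/day.

0.0916 m²/day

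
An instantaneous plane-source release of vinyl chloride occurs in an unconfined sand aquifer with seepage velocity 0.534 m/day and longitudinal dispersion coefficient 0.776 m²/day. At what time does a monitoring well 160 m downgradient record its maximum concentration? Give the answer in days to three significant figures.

297 days

For the 1D instantaneous-source solution, setting ∂C/∂t = 0 at fixed x gives v²t² + 2Dt − x² = 0, so t = (√(D² + v²x²) − D)/v².
√(D² + v²x²) = √(0.776² + 0.534² × 160²) = 85.44; v² = 0.285156.
t = (85.44 − 0.776)/0.285156 = 297 days (vs. the pure-advection estimate x/v = 300 d).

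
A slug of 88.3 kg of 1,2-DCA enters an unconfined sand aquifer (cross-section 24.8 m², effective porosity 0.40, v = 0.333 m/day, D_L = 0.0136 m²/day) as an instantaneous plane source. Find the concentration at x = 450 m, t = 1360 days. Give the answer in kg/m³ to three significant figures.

For an instantaneous plane source, C(x,t) = M/(n_e·A·√(4πDt)) · exp(−(x−vt)²/(4Dt)), with n_e·A the pore (flow) area.
Plume center vt = 0.333 × 1360 = 452.88 m, so the well at 450 m is 2.88 m upgradient of the peak.
√(4πDt) = 15.25 m, giving peak height M/(n_e·A·√(4πDt)) = 88.3/(0.40 × 24.8 × 15.25) = 0.5837 kg/m³.
(x−vt)²/(4Dt) = (-2.88)²/(4 × 0.0136 × 1360) = 0.1121; exp(−0.1121) = 0.8940.
C = 0.5837 × 0.8940 = 0.522 kg/m³.

0.522 kg/m³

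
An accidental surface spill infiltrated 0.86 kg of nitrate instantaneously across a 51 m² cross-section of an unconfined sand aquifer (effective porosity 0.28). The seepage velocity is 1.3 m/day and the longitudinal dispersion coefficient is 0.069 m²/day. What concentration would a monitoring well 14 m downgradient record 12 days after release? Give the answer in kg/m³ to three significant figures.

0.00862 kg/m³

For an instantaneous plane source, C(x,t) = M/(n_e·A·√(4πDt)) · exp(−(x−vt)²/(4Dt)), with n_e·A the pore (flow) area.
Plume center vt = 1.3 × 12 = 15.6 m, so the well at 14 m is 1.6 m upgradient of the peak.
√(4πDt) = 3.226 m, giving peak height M/(n_e·A·√(4πDt)) = 0.86/(0.28 × 51 × 3.226) = 0.01867 kg/m³.
(x−vt)²/(4Dt) = (-1.6)²/(4 × 0.069 × 12) = 0.7729; exp(−0.7729) = 0.4617.
C = 0.01867 × 0.4617 = 0.00862 kg/m³.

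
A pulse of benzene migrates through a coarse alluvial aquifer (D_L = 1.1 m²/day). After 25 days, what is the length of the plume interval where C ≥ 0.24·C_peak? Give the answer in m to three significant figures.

The plume is Gaussian with σ = √(2Dt) = √(2 × 1.1 × 25) = 7.416 m.
C/C_peak = exp(−Δx²/(2σ²)) = 0.24 ⇒ Δx = σ·√(−2 ln 0.24) = 7.416 × 1.689 = 12.53 m.
Width = 2Δx = 25.1 m.

25.1 m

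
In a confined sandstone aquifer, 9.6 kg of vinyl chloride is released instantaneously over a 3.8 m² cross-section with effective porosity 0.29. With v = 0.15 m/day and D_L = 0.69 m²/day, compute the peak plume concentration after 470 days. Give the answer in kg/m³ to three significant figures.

The peak of an instantaneous 1D plume sits at x = vt; there the Gaussian factor is 1 and C_max = M/(n_e·A·√(4πDt)), where n_e·A is the pore area the mass is dissolved in.
√(4πDt) = √(4π × 0.69 × 470) = 63.84 m, so C_max = 9.6/(0.29 × 3.8 × 63.84) = 0.136 kg/m³.

0.136 kg/m³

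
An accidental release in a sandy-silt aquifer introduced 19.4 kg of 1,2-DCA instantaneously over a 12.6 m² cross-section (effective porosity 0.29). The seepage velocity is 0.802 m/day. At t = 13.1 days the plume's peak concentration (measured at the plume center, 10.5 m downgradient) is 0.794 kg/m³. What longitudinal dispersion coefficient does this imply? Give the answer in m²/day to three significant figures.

0.272 m²/day

At the plume center C_max = M/(n_e·A·√(4πDt)), so D = M²/(4πt·(n_e·A·C_max)²).
n_e·A·C_max = 0.29 × 12.6 × 0.794 = 2.901 kg/m.
D = 19.4²/(4π × 13.1 × 2.901²) = 0.272 m²/day.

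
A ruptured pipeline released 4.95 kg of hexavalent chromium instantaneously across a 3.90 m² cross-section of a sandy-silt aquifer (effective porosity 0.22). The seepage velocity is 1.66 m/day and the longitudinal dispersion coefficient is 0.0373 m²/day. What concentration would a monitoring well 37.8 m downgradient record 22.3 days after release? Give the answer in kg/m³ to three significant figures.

For an instantaneous plane source, C(x,t) = M/(n_e·A·√(4πDt)) · exp(−(x−vt)²/(4Dt)), with n_e·A the pore (flow) area.
Plume center vt = 1.66 × 22.3 = 37.018 m, so the well at 37.8 m is 0.782 m downgradient of the peak.
√(4πDt) = 3.233 m, giving peak height M/(n_e·A·√(4πDt)) = 4.95/(0.22 × 3.90 × 3.233) = 1.784 kg/m³.
(x−vt)²/(4Dt) = (0.782)²/(4 × 0.0373 × 22.3) = 0.1838; exp(−0.1838) = 0.8321.
C = 1.784 × 0.8321 = 1.48 kg/m³.

1.48 kg/m³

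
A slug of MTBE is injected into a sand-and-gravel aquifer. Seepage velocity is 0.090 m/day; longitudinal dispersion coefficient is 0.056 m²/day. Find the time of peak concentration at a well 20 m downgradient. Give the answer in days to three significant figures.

For the 1D instantaneous-source solution, setting ∂C/∂t = 0 at fixed x gives v²t² + 2Dt − x² = 0, so t = (√(D² + v²x²) − D)/v².
√(D² + v²x²) = √(0.056² + 0.090² × 20²) = 1.801; v² = 0.0081.
t = (1.801 − 0.056)/0.0081 = 215 days (vs. the pure-advection estimate x/v = 222 d).

215 days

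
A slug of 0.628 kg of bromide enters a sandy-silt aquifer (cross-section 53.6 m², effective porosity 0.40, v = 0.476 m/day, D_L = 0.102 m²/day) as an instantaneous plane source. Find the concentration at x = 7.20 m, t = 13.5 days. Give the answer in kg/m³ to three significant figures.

0.00632 kg/m³

For an instantaneous plane source, C(x,t) = M/(n_e·A·√(4πDt)) · exp(−(x−vt)²/(4Dt)), with n_e·A the pore (flow) area.
Plume center vt = 0.476 × 13.5 = 6.426 m, so the well at 7.20 m is 0.774 m downgradient of the peak.
√(4πDt) = 4.160 m, giving peak height M/(n_e·A·√(4πDt)) = 0.628/(0.40 × 53.6 × 4.160) = 0.007041 kg/m³.
(x−vt)²/(4Dt) = (0.774)²/(4 × 0.102 × 13.5) = 0.1088; exp(−0.1088) = 0.8969.
C = 0.007041 × 0.8969 = 0.00632 kg/m³.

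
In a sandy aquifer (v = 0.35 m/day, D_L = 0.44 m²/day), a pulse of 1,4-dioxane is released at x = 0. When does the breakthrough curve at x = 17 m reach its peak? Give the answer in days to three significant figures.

45.1 days

For the 1D instantaneous-source solution, setting ∂C/∂t = 0 at fixed x gives v²t² + 2Dt − x² = 0, so t = (√(D² + v²x²) − D)/v².
√(D² + v²x²) = √(0.44² + 0.35² × 17²) = 5.966; v² = 0.1225.
t = (5.966 − 0.44)/0.1225 = 45.1 days (vs. the pure-advection estimate x/v = 48.6 d).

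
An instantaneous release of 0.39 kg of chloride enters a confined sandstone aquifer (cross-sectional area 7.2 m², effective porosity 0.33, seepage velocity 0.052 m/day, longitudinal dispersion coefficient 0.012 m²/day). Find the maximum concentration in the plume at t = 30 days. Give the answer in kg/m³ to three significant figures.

0.0772 kg/m³

The peak of an instantaneous 1D plume sits at x = vt; there the Gaussian factor is 1 and C_max = M/(n_e·A·√(4πDt)), where n_e·A is the pore area the mass is dissolved in.
√(4πDt) = √(4π × 0.012 × 30) = 2.127 m, so C_max = 0.39/(0.33 × 7.2 × 2.127) = 0.0772 kg/m³.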